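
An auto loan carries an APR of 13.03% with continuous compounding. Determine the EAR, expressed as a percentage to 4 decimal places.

With continuous compounding, EAR = e^0.1303 − 1.
e^0.1303 = 1.139170, so EAR = 0.139170 = 13.9170%.

13.9170%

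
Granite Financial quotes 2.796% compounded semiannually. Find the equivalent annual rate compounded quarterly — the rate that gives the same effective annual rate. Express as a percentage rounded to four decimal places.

EAR = (1 + 0.02796/2)^2 − 1 = 0.028155.
Solve (1 + r/4)^4 = 1.028155: r/4 = 1.028155^(1/4) − 1 = 0.006966, so r = 0.027863 = 2.7863%.

2.7863%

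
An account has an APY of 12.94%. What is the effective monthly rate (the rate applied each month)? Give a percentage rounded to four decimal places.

1.0192%

The per-month rate i satisfies (1 + i)^12 = 1 + 0.1294.
i = 1.1294^(1/12) − 1 = 0.0101921 = 1.0192%.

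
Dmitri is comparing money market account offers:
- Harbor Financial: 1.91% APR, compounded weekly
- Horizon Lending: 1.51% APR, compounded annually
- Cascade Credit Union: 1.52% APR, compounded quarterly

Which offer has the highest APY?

Harbor Financial: (1 + 0.0191/52)^52 − 1 = 1.928%
Horizon Lending: compounded annually, EAR = 1.510%
Cascade Credit Union: (1 + 0.0152/4)^4 − 1 = 1.529%
The highest effective annual rate is Harbor Financial at 1.928%.

Harbor Financial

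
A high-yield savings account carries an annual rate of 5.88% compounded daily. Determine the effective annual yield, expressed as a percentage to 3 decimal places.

EAR = (1 + 0.0588/365)^365 − 1.
= (1 + 0.000161)^365 − 1 = 1.060558 − 1 = 6.056%.

6.056%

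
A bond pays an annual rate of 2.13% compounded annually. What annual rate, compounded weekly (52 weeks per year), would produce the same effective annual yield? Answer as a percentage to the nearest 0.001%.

2.108%

Compounded annually, EAR = nominal = 0.021300.
Solve (1 + r/52)^52 = 1.021300: r/52 = 1.021300^(1/52) − 1 = 0.000405, so r = 0.021081 = 2.108%.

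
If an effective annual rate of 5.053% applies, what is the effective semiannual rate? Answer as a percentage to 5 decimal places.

2.49537%

The per-half-year rate i satisfies (1 + i)^2 = 1 + 0.05053.
i = 1.05053^(1/2) − 1 = 0.0249537 = 2.49537%.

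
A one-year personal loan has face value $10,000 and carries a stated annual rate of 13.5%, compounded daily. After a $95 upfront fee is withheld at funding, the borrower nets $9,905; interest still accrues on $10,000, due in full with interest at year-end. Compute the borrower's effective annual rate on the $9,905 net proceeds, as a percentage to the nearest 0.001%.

Amount owed after one year: 10,000 × (1 + 0.135/365)^365 = 10,000 × 1.144508 = $11,445.08.
Effective rate on net proceeds: 11,445.08 / 9,905 − 1 = 0.155485 = 15.549%.

15.549%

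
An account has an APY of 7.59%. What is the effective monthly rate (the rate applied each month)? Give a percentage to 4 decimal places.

The per-month rate i satisfies (1 + i)^12 = 1 + 0.0759.
i = 1.0759^(1/12) − 1 = 0.0061151 = 0.6115%.

0.6115%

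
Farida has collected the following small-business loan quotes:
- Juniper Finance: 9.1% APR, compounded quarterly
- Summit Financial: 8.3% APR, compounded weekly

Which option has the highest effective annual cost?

Juniper Finance: (1 + 0.091/4)^4 − 1 = 9.415%
Summit Financial: (1 + 0.083/52)^52 − 1 = 8.647%
The highest effective annual rate is Juniper Finance at 9.415%.

Juniper Finance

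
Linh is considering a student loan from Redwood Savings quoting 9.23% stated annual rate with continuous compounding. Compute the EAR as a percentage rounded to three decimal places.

With continuous compounding, EAR = e^0.0923 − 1.
e^0.0923 = 1.096694, so EAR = 0.096694 = 9.669%.

9.669%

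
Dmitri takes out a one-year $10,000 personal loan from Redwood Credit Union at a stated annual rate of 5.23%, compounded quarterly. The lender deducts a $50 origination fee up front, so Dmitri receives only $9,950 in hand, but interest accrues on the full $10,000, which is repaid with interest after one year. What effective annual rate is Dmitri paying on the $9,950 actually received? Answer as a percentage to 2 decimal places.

5.86%

Amount owed after one year: 10,000 × (1 + 0.0523/4)^4 = 10,000 × 1.053335 = $10,533.35.
Effective rate on net proceeds: 10,533.35 / 9,950 − 1 = 0.058628 = 5.86%.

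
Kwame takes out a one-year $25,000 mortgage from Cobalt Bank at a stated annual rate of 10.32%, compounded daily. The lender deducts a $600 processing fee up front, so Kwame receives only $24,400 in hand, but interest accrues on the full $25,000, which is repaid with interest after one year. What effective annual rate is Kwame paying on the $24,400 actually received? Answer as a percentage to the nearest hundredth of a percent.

Amount owed after one year: 25,000 × (1 + 0.1032/365)^365 = 25,000 × 1.108697 = $27,717.42.
Effective rate on net proceeds: 27,717.42 / 24,400 − 1 = 0.135960 = 13.60%.

13.60%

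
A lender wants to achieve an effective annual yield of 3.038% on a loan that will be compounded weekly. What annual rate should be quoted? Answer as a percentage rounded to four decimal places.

(1 + r/52)^52 − 1 = 0.03038, so 1 + r/52 = 1.03038^(1/52).
r/52 = 0.000576, so r = 0.029936 = 2.9936%.

2.9936%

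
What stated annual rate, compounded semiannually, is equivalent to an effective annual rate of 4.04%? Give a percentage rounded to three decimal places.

(1 + r/2)^2 − 1 = 0.0404, so 1 + r/2 = 1.0404^(1/2).
r/2 = 0.020000, so r = 0.040000 = 4.000%.

4.000%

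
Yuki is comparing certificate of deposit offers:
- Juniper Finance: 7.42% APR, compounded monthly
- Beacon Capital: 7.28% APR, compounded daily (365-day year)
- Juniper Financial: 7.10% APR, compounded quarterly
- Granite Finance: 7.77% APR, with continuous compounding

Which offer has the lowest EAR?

Juniper Financial

Juniper Finance: (1 + 0.0742/12)^12 − 1 = 7.678%
Beacon Capital: (1 + 0.0728/365)^365 − 1 = 7.551%
Juniper Financial: (1 + 0.0710/4)^4 − 1 = 7.291%
Granite Finance: e^0.0777 − 1 = 8.080%
The lowest effective annual rate is Juniper Financial at 7.291%.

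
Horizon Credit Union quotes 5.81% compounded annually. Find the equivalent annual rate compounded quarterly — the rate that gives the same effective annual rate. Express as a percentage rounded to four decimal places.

Compounded annually, EAR = nominal = 0.058100.
Solve (1 + r/4)^4 = 1.058100: r/4 = 1.058100^(1/4) − 1 = 0.014219, so r = 0.056875 = 5.6875%.

5.6875%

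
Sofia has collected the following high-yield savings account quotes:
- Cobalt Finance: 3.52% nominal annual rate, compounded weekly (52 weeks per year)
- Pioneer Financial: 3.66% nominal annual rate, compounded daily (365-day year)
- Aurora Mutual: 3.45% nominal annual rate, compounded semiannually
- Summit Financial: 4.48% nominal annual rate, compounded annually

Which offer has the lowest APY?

Aurora Mutual

Cobalt Finance: (1 + 0.0352/52)^52 − 1 = 3.581%
Pioneer Financial: (1 + 0.0366/365)^365 − 1 = 3.728%
Aurora Mutual: (1 + 0.0345/2)^2 − 1 = 3.480%
Summit Financial: compounded annually, EAR = 4.480%
The lowest effective annual rate is Aurora Mutual at 3.480%.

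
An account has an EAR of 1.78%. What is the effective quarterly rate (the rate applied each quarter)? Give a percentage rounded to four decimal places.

0.4421%

The per-quarter rate i satisfies (1 + i)^4 = 1 + 0.0178.
i = 1.0178^(1/4) − 1 = 0.0044206 = 0.4421%.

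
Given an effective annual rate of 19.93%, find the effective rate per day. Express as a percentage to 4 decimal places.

The per-day rate i satisfies (1 + i)^365 = 1 + 0.1993.
i = 1.1993^(1/365) − 1 = 0.0004980 = 0.0498%.

0.0498%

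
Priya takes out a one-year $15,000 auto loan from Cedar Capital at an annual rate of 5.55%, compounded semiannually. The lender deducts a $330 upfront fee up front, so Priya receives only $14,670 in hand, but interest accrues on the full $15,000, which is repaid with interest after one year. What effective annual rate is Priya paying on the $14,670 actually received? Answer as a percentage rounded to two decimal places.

8.00%

Amount owed after one year: 15,000 × (1 + 0.0555/2)^2 = 15,000 × 1.056270 = $15,844.05.
Effective rate on net proceeds: 15,844.05 / 14,670 − 1 = 0.080031 = 8.00%.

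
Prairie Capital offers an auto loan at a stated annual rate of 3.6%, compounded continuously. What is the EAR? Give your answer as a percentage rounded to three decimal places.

With continuous compounding, EAR = e^0.036 − 1.
e^0.036 = 1.036656, so EAR = 0.036656 = 3.666%.

3.666%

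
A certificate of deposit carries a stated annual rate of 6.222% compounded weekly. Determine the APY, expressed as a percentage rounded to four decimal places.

EAR = (1 + 0.06222/52)^52 − 1.
= (1 + 0.001197)^52 − 1 = 1.064157 − 1 = 6.4157%.

6.4157%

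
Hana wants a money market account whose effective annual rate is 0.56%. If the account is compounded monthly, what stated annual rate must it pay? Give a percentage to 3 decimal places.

0.559%

(1 + r/12)^12 − 1 = 0.0056, so 1 + r/12 = 1.0056^(1/12).
r/12 = 0.000465, so r = 0.005586 = 0.559%.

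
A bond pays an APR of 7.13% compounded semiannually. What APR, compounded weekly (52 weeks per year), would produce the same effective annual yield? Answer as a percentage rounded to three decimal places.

7.011%

EAR = (1 + 0.0713/2)^2 − 1 = 0.072571.
Solve (1 + r/52)^52 = 1.072571: r/52 = 1.072571^(1/52) − 1 = 0.001348, so r = 0.070106 = 7.011%.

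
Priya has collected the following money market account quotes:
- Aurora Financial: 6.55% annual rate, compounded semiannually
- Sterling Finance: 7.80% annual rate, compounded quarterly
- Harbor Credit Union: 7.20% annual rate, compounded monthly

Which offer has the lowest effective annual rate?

Aurora Financial

Aurora Financial: (1 + 0.0655/2)^2 − 1 = 6.657%
Sterling Finance: (1 + 0.0780/4)^4 − 1 = 8.031%
Harbor Credit Union: (1 + 0.0720/12)^12 − 1 = 7.442%
The lowest effective annual rate is Aurora Financial at 6.657%.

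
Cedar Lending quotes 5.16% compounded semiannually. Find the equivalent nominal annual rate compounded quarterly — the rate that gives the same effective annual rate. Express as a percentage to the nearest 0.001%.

EAR = (1 + 0.0516/2)^2 − 1 = 0.052266.
Solve (1 + r/4)^4 = 1.052266: r/4 = 1.052266^(1/4) − 1 = 0.012818, so r = 0.051271 = 5.127%.

5.127%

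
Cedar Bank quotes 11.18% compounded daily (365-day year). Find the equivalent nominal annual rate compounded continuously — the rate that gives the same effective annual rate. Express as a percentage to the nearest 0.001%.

11.178%

EAR = (1 + 0.1118/365)^365 − 1 = 0.118270.
Equivalent continuous rate: r = ln(1 + 0.118270) = 0.111783 = 11.178%.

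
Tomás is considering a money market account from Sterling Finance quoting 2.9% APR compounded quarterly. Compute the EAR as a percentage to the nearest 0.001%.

2.932%

EAR = (1 + 0.029/4)^4 − 1.
= (1 + 0.007250)^4 − 1 = 1.029317 − 1 = 2.932%.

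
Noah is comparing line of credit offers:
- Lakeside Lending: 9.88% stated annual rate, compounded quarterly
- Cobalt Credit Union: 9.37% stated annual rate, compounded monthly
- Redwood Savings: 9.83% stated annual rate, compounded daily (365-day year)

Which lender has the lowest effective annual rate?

Cobalt Credit Union

Lakeside Lending: (1 + 0.0988/4)^4 − 1 = 10.252%
Cobalt Credit Union: (1 + 0.0937/12)^12 − 1 = 9.783%
Redwood Savings: (1 + 0.0983/365)^365 − 1 = 10.328%
The lowest effective annual rate is Cobalt Credit Union at 9.783%.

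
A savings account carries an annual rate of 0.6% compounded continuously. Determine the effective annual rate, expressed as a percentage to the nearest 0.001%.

0.602%

With continuous compounding, EAR = e^0.006 − 1.
e^0.006 = 1.006018, so EAR = 0.006018 = 0.602%.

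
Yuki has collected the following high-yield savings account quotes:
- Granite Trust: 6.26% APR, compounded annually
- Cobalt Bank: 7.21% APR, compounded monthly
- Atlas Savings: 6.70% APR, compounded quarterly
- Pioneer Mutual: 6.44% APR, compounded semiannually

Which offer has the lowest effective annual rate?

Granite Trust

Granite Trust: compounded annually, EAR = 6.260%
Cobalt Bank: (1 + 0.0721/12)^12 − 1 = 7.453%
Atlas Savings: (1 + 0.0670/4)^4 − 1 = 6.870%
Pioneer Mutual: (1 + 0.0644/2)^2 − 1 = 6.544%
The lowest effective annual rate is Granite Trust at 6.260%.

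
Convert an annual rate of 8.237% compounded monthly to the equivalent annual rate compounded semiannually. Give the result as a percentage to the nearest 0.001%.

EAR = (1 + 0.08237/12)^12 − 1 = 0.085552.
Solve (1 + r/2)^2 = 1.085552: r/2 = 1.085552^(1/2) − 1 = 0.041898, so r = 0.083797 = 8.380%.

8.380%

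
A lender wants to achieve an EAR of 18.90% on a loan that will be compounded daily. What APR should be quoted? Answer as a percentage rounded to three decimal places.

17.315%

(1 + r/365)^365 − 1 = 0.1890, so 1 + r/365 = 1.1890^(1/365).
r/365 = 0.000474, so r = 0.173154 = 17.315%.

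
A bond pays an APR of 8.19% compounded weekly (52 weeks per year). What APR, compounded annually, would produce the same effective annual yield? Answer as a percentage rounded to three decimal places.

EAR = (1 + 0.0819/52)^52 − 1 = 0.085277.
Compounded annually, the equivalent nominal rate is the EAR itself: 8.528%.

8.528%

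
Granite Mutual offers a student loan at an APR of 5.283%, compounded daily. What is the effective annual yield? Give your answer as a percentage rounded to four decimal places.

5.4246%

EAR = (1 + 0.05283/365)^365 − 1.
= (1 + 0.000145)^365 − 1 = 1.054246 − 1 = 5.4246%.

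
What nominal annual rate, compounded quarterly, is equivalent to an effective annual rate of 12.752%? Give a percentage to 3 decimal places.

12.184%

(1 + r/4)^4 − 1 = 0.12752, so 1 + r/4 = 1.12752^(1/4).
r/4 = 0.030460, so r = 0.121839 = 12.184%.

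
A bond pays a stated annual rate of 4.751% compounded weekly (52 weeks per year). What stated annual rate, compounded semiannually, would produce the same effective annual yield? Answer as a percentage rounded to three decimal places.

4.806%

EAR = (1 + 0.04751/52)^52 − 1 = 0.048634.
Solve (1 + r/2)^2 = 1.048634: r/2 = 1.048634^(1/2) − 1 = 0.024028, so r = 0.048057 = 4.806%.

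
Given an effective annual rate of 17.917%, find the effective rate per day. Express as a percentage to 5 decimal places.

The per-day rate i satisfies (1 + i)^365 = 1 + 0.17917.
i = 1.17917^(1/365) − 1 = 0.0004516 = 0.04516%.

0.04516%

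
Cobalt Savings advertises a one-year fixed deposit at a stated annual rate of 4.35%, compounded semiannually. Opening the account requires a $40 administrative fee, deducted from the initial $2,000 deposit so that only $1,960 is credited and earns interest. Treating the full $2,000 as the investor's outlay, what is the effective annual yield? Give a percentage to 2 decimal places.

2.31%

Value after one year: 1,960 × (1 + 0.0435/2)^2 = 1,960 × 1.043973 = $2,046.19.
Effective yield on the $2,000 outlay: 2,046.19 / 2,000 − 1 = 0.023094 = 2.31%.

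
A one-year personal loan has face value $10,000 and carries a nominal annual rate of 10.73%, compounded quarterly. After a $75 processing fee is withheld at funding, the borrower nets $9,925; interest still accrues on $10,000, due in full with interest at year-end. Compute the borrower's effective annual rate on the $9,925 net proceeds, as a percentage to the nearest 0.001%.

Amount owed after one year: 10,000 × (1 + 0.1073/4)^4 = 10,000 × 1.111695 = $11,116.95.
Effective rate on net proceeds: 11,116.95 / 9,925 − 1 = 0.120096 = 12.010%.

12.010%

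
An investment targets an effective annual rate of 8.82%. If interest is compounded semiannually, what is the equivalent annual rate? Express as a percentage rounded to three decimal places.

8.634%

(1 + r/2)^2 − 1 = 0.0882, so 1 + r/2 = 1.0882^(1/2).
r/2 = 0.043168, so r = 0.086337 = 8.634%.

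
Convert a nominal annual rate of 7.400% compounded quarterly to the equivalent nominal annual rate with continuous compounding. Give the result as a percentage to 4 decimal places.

EAR = (1 + 0.07400/4)^4 − 1 = 0.076079.
Equivalent continuous rate: r = ln(1 + 0.076079) = 0.073324 = 7.3324%.

7.3324%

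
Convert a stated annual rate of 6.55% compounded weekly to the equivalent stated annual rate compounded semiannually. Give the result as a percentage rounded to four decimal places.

EAR = (1 + 0.0655/52)^52 − 1 = 0.067649.
Solve (1 + r/2)^2 = 1.067649: r/2 = 1.067649^(1/2) − 1 = 0.033271, so r = 0.066542 = 6.6542%.

6.6542%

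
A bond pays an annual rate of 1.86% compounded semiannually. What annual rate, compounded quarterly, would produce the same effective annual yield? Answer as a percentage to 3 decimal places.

EAR = (1 + 0.0186/2)^2 − 1 = 0.018686.
Solve (1 + r/4)^4 = 1.018686: r/4 = 1.018686^(1/4) − 1 = 0.004639, so r = 0.018557 = 1.856%.

1.856%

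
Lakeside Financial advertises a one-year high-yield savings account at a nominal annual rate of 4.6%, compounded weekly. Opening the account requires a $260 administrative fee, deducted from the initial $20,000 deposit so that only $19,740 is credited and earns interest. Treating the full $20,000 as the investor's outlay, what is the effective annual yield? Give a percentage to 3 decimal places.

Value after one year: 19,740 × (1 + 0.046/52)^52 = 19,740 × 1.047053 = $20,668.83.
Effective yield on the $20,000 outlay: 20,668.83 / 20,000 − 1 = 0.033441 = 3.344%.

3.344%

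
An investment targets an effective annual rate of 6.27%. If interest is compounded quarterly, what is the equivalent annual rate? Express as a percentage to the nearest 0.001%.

6.128%

(1 + r/4)^4 − 1 = 0.0627, so 1 + r/4 = 1.0627^(1/4).
r/4 = 0.015319, so r = 0.061277 = 6.128%.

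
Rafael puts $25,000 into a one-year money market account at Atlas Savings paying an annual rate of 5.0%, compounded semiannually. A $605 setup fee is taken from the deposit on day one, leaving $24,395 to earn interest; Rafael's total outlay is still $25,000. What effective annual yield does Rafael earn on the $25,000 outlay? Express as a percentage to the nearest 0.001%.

Value after one year: 24,395 × (1 + 0.050/2)^2 = 24,395 × 1.050625 = $25,630.00.
Effective yield on the $25,000 outlay: 25,630.00 / 25,000 − 1 = 0.025200 = 2.520%.

2.520%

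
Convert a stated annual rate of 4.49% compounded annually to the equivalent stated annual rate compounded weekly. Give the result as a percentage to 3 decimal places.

4.394%

Compounded annually, EAR = nominal = 0.044900.
Solve (1 + r/52)^52 = 1.044900: r/52 = 1.044900^(1/52) − 1 = 0.000845, so r = 0.043940 = 4.394%.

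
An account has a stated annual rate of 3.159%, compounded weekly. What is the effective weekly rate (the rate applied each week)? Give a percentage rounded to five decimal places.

0.06075%

With a nominal annual rate compounded weekly, the periodic rate is the nominal rate divided by 52.
i = 0.03159 / 52 = 0.0006075 = 0.06075%.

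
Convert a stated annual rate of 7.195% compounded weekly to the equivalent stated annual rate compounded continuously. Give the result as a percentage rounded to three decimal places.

7.190%

EAR = (1 + 0.07195/52)^52 − 1 = 0.074548.
Equivalent continuous rate: r = ln(1 + 0.074548) = 0.071900 = 7.190%.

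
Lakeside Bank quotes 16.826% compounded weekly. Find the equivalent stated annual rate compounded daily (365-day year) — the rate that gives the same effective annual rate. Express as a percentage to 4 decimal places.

EAR = (1 + 0.16826/52)^52 − 1 = 0.182923.
Solve (1 + r/365)^365 = 1.182923: r/365 = 1.182923^(1/365) − 1 = 0.000460, so r = 0.168027 = 16.8027%.

16.8027%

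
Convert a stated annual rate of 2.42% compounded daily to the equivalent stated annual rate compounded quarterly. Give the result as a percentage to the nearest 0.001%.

2.427%

EAR = (1 + 0.0242/365)^365 − 1 = 0.024494.
Solve (1 + r/4)^4 = 1.024494: r/4 = 1.024494^(1/4) − 1 = 0.006068, so r = 0.024273 = 2.427%.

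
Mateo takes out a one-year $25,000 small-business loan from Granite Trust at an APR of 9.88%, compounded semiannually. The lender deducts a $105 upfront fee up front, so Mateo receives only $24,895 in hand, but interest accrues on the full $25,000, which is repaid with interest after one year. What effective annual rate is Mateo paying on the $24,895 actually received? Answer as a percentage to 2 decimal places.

10.59%

Amount owed after one year: 25,000 × (1 + 0.0988/2)^2 = 25,000 × 1.101240 = $27,531.01.
Effective rate on net proceeds: 27,531.01 / 24,895 − 1 = 0.105885 = 10.59%.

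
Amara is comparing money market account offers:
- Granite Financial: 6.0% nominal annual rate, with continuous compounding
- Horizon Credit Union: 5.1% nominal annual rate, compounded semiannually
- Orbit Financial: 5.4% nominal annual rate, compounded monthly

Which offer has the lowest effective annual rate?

Horizon Credit Union

Granite Financial: e^0.060 − 1 = 6.184%
Horizon Credit Union: (1 + 0.051/2)^2 − 1 = 5.165%
Orbit Financial: (1 + 0.054/12)^12 − 1 = 5.536%
The lowest effective annual rate is Horizon Credit Union at 5.165%.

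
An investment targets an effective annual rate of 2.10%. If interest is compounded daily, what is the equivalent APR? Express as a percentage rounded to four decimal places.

2.0783%

(1 + r/365)^365 − 1 = 0.0210, so 1 + r/365 = 1.0210^(1/365).
r/365 = 0.000057, so r = 0.020783 = 2.0783%.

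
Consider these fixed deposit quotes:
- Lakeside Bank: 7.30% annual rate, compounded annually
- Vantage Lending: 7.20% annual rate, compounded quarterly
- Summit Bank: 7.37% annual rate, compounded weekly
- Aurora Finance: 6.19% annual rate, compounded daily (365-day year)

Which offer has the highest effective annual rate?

Lakeside Bank: compounded annually, EAR = 7.300%
Vantage Lending: (1 + 0.0720/4)^4 − 1 = 7.397%
Summit Bank: (1 + 0.0737/52)^52 − 1 = 7.643%
Aurora Finance: (1 + 0.0619/365)^365 − 1 = 6.385%
The highest effective annual rate is Summit Bank at 7.643%.

Summit Bank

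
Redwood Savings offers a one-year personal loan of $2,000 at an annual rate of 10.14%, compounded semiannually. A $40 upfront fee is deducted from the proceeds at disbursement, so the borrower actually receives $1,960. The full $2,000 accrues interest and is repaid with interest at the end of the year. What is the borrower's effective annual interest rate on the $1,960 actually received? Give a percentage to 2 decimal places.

12.65%

Amount owed after one year: 2,000 × (1 + 0.1014/2)^2 = 2,000 × 1.103970 = $2,207.94.
Effective rate on net proceeds: 2,207.94 / 1,960 − 1 = 0.126500 = 12.65%.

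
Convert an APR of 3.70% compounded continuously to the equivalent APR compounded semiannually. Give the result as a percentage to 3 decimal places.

3.734%

EAR under continuous compounding: e^0.0370 − 1 = 0.037693.
Solve (1 + r/2)^2 = 1.037693: r/2 = 1.037693^(1/2) − 1 = 0.018672, so r = 0.037344 = 3.734%.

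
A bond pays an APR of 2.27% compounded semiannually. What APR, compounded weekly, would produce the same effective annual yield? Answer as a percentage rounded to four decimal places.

EAR = (1 + 0.0227/2)^2 − 1 = 0.022829.
Solve (1 + r/52)^52 = 1.022829: r/52 = 1.022829^(1/52) − 1 = 0.000434, so r = 0.022577 = 2.2577%.

2.2577%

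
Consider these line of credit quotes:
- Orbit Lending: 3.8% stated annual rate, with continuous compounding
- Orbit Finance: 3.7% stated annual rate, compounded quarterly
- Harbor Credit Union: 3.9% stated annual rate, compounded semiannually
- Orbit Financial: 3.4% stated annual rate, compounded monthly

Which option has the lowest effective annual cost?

Orbit Financial

Orbit Lending: e^0.038 − 1 = 3.873%
Orbit Finance: (1 + 0.037/4)^4 − 1 = 3.752%
Harbor Credit Union: (1 + 0.039/2)^2 − 1 = 3.938%
Orbit Financial: (1 + 0.034/12)^12 − 1 = 3.453%
The lowest effective annual rate is Orbit Financial at 3.453%.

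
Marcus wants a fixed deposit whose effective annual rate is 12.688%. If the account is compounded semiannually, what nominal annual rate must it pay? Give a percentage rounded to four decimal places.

12.3092%

(1 + r/2)^2 − 1 = 0.12688, so 1 + r/2 = 1.12688^(1/2).
r/2 = 0.061546, so r = 0.123092 = 12.3092%.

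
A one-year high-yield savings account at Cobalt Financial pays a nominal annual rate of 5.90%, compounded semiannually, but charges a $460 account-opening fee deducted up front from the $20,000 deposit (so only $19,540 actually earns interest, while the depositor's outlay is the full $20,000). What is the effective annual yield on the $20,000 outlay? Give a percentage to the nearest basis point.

Value after one year: 19,540 × (1 + 0.0590/2)^2 = 19,540 × 1.059870 = $20,709.86.
Effective yield on the $20,000 outlay: 20,709.86 / 20,000 − 1 = 0.035493 = 3.55%.

3.55%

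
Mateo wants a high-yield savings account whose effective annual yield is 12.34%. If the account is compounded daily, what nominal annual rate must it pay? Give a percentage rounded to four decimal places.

(1 + r/365)^365 − 1 = 0.1234, so 1 + r/365 = 1.1234^(1/365).
r/365 = 0.000319, so r = 0.116378 = 11.6378%.

11.6378%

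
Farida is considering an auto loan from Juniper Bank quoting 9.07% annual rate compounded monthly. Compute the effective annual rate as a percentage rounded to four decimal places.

9.4567%

EAR = (1 + 0.0907/12)^12 − 1.
= 1.094567 − 1 = 9.4567%.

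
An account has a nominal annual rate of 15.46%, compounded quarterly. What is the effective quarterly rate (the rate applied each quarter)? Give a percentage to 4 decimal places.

3.8650%

With a nominal annual rate compounded quarterly, the periodic rate is the nominal rate divided by 4.
i = 0.1546 / 4 = 0.0386500 = 3.8650%.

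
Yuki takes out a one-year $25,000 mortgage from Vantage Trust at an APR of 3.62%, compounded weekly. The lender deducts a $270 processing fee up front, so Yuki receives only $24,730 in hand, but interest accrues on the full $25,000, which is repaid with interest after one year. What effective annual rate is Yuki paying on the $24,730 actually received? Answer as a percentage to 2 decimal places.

Amount owed after one year: 25,000 × (1 + 0.0362/52)^52 = 25,000 × 1.036850 = $25,921.25.
Effective rate on net proceeds: 25,921.25 / 24,730 − 1 = 0.048170 = 4.82%.

4.82%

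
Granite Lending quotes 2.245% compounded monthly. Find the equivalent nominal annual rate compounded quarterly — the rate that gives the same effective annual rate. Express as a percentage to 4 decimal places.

EAR = (1 + 0.02245/12)^12 − 1 = 0.022682.
Solve (1 + r/4)^4 = 1.022682: r/4 = 1.022682^(1/4) − 1 = 0.005623, so r = 0.022492 = 2.2492%.

2.2492%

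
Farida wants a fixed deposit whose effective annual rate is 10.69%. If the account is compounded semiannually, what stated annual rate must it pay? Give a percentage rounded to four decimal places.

10.4186%

(1 + r/2)^2 − 1 = 0.1069, so 1 + r/2 = 1.1069^(1/2).
r/2 = 0.052093, so r = 0.104186 = 10.4186%.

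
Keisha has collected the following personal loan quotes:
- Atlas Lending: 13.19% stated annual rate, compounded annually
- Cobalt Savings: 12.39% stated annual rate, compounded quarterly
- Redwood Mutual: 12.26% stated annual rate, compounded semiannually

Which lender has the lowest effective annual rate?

Redwood Mutual

Atlas Lending: compounded annually, EAR = 13.190%
Cobalt Savings: (1 + 0.1239/4)^4 − 1 = 12.978%
Redwood Mutual: (1 + 0.1226/2)^2 − 1 = 12.636%
The lowest effective annual rate is Redwood Mutual at 12.636%.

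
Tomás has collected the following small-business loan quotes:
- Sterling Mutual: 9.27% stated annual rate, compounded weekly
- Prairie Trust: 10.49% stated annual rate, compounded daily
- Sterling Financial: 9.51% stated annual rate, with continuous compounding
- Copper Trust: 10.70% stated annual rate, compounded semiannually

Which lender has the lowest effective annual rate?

Sterling Mutual: (1 + 0.0927/52)^52 − 1 = 9.704%
Prairie Trust: (1 + 0.1049/365)^365 − 1 = 11.058%
Sterling Financial: e^0.0951 − 1 = 9.977%
Copper Trust: (1 + 0.1070/2)^2 − 1 = 10.986%
The lowest effective annual rate is Sterling Mutual at 9.704%.

Sterling Mutual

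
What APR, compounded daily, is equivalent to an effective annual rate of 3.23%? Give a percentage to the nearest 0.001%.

3.179%

(1 + r/365)^365 − 1 = 0.0323, so 1 + r/365 = 1.0323^(1/365).
r/365 = 0.000087, so r = 0.031791 = 3.179%.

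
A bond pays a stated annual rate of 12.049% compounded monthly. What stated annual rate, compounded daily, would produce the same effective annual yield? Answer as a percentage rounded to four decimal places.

11.9909%

EAR = (1 + 0.12049/12)^12 − 1 = 0.127372.
Solve (1 + r/365)^365 = 1.127372: r/365 = 1.127372^(1/365) − 1 = 0.000329, so r = 0.119909 = 11.9909%.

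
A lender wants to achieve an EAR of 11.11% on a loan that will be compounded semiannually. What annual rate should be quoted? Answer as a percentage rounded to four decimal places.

(1 + r/2)^2 − 1 = 0.1111, so 1 + r/2 = 1.1111^(1/2).
r/2 = 0.054087, so r = 0.108175 = 10.8175%.

10.8175%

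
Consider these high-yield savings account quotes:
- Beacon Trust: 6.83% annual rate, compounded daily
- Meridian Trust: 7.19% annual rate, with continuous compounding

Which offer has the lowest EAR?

Beacon Trust

Beacon Trust: (1 + 0.0683/365)^365 − 1 = 7.068%
Meridian Trust: e^0.0719 − 1 = 7.455%
The lowest effective annual rate is Beacon Trust at 7.068%.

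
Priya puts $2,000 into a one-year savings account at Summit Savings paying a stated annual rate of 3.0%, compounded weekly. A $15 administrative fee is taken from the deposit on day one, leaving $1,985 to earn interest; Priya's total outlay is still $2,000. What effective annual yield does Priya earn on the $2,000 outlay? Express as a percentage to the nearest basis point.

Value after one year: 1,985 × (1 + 0.030/52)^52 = 1,985 × 1.030446 = $2,045.43.
Effective yield on the $2,000 outlay: 2,045.43 / 2,000 − 1 = 0.022717 = 2.27%.

2.27%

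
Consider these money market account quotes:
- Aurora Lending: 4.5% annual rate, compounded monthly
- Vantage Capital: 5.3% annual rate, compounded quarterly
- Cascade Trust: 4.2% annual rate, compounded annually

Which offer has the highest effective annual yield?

Vantage Capital

Aurora Lending: (1 + 0.045/12)^12 − 1 = 4.594%
Vantage Capital: (1 + 0.053/4)^4 − 1 = 5.406%
Cascade Trust: compounded annually, EAR = 4.200%
The highest effective annual rate is Vantage Capital at 5.406%.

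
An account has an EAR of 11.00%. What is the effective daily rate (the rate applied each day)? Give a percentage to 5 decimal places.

The per-day rate i satisfies (1 + i)^365 = 1 + 0.1100.
i = 1.1100^(1/365) − 1 = 0.0002860 = 0.02860%.

0.02860%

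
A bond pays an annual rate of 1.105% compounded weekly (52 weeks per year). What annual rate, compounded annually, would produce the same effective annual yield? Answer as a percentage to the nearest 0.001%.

1.111%

EAR = (1 + 0.01105/52)^52 − 1 = 0.011110.
Compounded annually, the equivalent nominal rate is the EAR itself: 1.111%.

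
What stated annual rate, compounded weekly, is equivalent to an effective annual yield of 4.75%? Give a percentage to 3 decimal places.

(1 + r/52)^52 − 1 = 0.0475, so 1 + r/52 = 1.0475^(1/52).
r/52 = 0.000893, so r = 0.046427 = 4.643%.

4.643%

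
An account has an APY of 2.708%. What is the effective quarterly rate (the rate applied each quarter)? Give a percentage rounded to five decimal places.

The per-quarter rate i satisfies (1 + i)^4 = 1 + 0.02708.
i = 1.02708^(1/4) − 1 = 0.0067023 = 0.67023%.

0.67023%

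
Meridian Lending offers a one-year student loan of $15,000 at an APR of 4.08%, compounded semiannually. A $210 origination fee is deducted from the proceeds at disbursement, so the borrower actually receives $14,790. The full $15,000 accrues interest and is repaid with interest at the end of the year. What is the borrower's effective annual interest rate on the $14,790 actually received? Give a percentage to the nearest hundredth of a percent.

5.60%

Amount owed after one year: 15,000 × (1 + 0.0408/2)^2 = 15,000 × 1.041216 = $15,618.24.
Effective rate on net proceeds: 15,618.24 / 14,790 − 1 = 0.056000 = 5.60%.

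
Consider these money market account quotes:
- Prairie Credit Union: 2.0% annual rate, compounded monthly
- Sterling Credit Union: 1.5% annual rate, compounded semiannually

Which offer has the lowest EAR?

Sterling Credit Union

Prairie Credit Union: (1 + 0.020/12)^12 − 1 = 2.018%
Sterling Credit Union: (1 + 0.015/2)^2 − 1 = 1.506%
The lowest effective annual rate is Sterling Credit Union at 1.506%.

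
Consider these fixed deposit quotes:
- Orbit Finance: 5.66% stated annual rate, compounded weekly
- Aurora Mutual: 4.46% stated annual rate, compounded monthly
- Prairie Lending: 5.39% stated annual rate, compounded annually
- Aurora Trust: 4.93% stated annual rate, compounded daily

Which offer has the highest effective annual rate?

Orbit Finance

Orbit Finance: (1 + 0.0566/52)^52 − 1 = 5.820%
Aurora Mutual: (1 + 0.0446/12)^12 − 1 = 4.552%
Prairie Lending: compounded annually, EAR = 5.390%
Aurora Trust: (1 + 0.0493/365)^365 − 1 = 5.053%
The highest effective annual rate is Orbit Finance at 5.820%.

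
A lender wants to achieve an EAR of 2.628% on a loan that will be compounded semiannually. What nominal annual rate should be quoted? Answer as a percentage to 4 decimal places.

(1 + r/2)^2 − 1 = 0.02628, so 1 + r/2 = 1.02628^(1/2).
r/2 = 0.013055, so r = 0.026110 = 2.6110%.

2.6110%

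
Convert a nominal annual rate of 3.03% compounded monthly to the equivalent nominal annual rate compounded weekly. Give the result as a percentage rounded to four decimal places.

EAR = (1 + 0.0303/12)^12 − 1 = 0.030724.
Solve (1 + r/52)^52 = 1.030724: r/52 = 1.030724^(1/52) − 1 = 0.000582, so r = 0.030271 = 3.0271%.

3.0271%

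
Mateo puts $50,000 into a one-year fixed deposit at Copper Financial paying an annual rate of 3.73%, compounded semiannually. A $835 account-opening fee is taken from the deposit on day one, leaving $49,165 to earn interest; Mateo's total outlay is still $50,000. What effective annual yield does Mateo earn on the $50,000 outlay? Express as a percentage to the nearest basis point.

2.03%

Value after one year: 49,165 × (1 + 0.0373/2)^2 = 49,165 × 1.037648 = $51,015.96.
Effective yield on the $50,000 outlay: 51,015.96 / 50,000 − 1 = 0.020319 = 2.03%.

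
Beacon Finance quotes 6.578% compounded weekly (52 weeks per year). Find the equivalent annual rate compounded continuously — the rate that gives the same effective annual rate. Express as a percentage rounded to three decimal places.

6.574%

EAR = (1 + 0.06578/52)^52 − 1 = 0.067947.
Equivalent continuous rate: r = ln(1 + 0.067947) = 0.065738 = 6.574%.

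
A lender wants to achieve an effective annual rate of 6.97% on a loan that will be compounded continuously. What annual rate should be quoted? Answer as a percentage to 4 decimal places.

6.7378%

Continuous: nominal r satisfies e^r − 1 = 0.0697.
r = ln(1 + 0.0697) = ln(1.0697) = 0.067378 = 6.7378%.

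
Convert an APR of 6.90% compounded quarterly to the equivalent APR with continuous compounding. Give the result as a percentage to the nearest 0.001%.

EAR = (1 + 0.0690/4)^4 − 1 = 0.070806.
Equivalent continuous rate: r = ln(1 + 0.070806) = 0.068412 = 6.841%.

6.841%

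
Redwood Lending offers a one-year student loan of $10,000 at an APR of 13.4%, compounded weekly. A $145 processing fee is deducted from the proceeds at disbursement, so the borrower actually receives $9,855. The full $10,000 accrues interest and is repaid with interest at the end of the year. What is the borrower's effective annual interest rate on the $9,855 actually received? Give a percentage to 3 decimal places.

16.002%

Amount owed after one year: 10,000 × (1 + 0.134/52)^52 = 10,000 × 1.143196 = $11,431.96.
Effective rate on net proceeds: 11,431.96 / 9,855 − 1 = 0.160016 = 16.002%.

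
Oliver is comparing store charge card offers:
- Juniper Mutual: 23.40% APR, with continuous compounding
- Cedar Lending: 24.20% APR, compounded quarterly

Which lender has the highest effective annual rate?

Juniper Mutual: e^0.2340 − 1 = 26.364%
Cedar Lending: (1 + 0.2420/4)^4 − 1 = 26.486%
The highest effective annual rate is Cedar Lending at 26.486%.

Cedar Lending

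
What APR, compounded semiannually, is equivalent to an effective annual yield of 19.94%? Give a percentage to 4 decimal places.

19.0342%

(1 + r/2)^2 − 1 = 0.1994, so 1 + r/2 = 1.1994^(1/2).
r/2 = 0.095171, so r = 0.190342 = 19.0342%.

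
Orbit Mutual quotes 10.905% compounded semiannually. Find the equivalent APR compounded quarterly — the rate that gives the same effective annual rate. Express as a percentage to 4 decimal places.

10.7603%

EAR = (1 + 0.10905/2)^2 − 1 = 0.112023.
Solve (1 + r/4)^4 = 1.112023: r/4 = 1.112023^(1/4) − 1 = 0.026901, so r = 0.107603 = 10.7603%.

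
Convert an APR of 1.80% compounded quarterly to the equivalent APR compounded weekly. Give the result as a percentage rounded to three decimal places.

EAR = (1 + 0.0180/4)^4 − 1 = 0.018122.
Solve (1 + r/52)^52 = 1.018122: r/52 = 1.018122^(1/52) − 1 = 0.000345, so r = 0.017963 = 1.796%.

1.796%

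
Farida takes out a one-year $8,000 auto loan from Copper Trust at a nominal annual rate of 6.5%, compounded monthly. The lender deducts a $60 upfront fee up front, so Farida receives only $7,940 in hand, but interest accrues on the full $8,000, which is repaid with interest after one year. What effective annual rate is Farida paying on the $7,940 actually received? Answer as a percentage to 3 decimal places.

Amount owed after one year: 8,000 × (1 + 0.065/12)^12 = 8,000 × 1.066972 = $8,535.77.
Effective rate on net proceeds: 8,535.77 / 7,940 − 1 = 0.075035 = 7.503%.

7.503%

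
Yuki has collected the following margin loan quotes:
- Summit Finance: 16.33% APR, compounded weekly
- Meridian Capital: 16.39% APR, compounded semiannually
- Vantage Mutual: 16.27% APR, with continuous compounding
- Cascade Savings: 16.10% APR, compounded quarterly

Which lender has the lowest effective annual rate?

Meridian Capital

Summit Finance: (1 + 0.1633/52)^52 − 1 = 17.709%
Meridian Capital: (1 + 0.1639/2)^2 − 1 = 17.062%
Vantage Mutual: e^0.1627 − 1 = 17.668%
Cascade Savings: (1 + 0.1610/4)^4 − 1 = 17.098%
The lowest effective annual rate is Meridian Capital at 17.062%.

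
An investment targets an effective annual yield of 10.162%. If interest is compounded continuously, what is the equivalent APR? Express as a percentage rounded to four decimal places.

9.6782%

Continuous: nominal r satisfies e^r − 1 = 0.10162.
r = ln(1 + 0.10162) = ln(1.10162) = 0.096782 = 9.6782%.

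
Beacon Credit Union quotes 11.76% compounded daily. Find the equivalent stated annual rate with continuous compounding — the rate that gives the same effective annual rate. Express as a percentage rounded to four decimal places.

11.7581%

EAR = (1 + 0.1176/365)^365 − 1 = 0.124773.
Equivalent continuous rate: r = ln(1 + 0.124773) = 0.117581 = 11.7581%.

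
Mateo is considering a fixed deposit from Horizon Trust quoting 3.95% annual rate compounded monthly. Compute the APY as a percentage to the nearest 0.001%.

4.022%

EAR = (1 + 0.0395/12)^12 − 1.
= 1.040223 − 1 = 4.022%.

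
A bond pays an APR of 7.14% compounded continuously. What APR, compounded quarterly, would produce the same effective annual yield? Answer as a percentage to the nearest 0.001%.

7.204%

EAR under continuous compounding: e^0.0714 − 1 = 0.074011.
Solve (1 + r/4)^4 = 1.074011: r/4 = 1.074011^(1/4) − 1 = 0.018010, so r = 0.072041 = 7.204%.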